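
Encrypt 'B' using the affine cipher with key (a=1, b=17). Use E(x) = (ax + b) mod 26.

Step 1: Convert 'B' to number: x = 1.
Step 2: E(1) = (1 * 1 + 17) mod 26 = 18 mod 26 = 18.
Step 3: Convert 18 back to letter: S.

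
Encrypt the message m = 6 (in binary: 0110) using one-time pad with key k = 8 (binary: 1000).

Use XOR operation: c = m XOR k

Step 1: Write out the XOR operation bit by bit:
  Message: 0110
  Key:     1000
  XOR:     1110
Step 2: Convert to decimal: 1110 = 14.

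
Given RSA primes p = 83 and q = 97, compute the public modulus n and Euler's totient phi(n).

Step 1: n = p * q = 83 * 97 = 8051.
Step 2: phi(n) = (p-1)(q-1) = 82 * 96 = 7872.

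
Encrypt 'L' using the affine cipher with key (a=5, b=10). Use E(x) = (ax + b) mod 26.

Step 1: Convert 'L' to number: x = 11.
Step 2: E(11) = (5 * 11 + 10) mod 26 = 65 mod 26 = 13.
Step 3: Convert 13 back to letter: N.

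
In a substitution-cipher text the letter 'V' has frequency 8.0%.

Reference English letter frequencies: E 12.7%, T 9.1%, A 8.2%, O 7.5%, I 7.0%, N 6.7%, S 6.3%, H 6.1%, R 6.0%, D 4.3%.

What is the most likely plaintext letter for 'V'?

Step 1: The observed frequency is 8.0%.
Step 2: Compare with English frequencies:
  E: 12.7% (difference: 4.7%)
  T: 9.1% (difference: 1.1%)
  A: 8.2% (difference: 0.2%) <-- closest
  O: 7.5% (difference: 0.5%)
  I: 7.0% (difference: 1.0%)
  N: 6.7% (difference: 1.3%)
  S: 6.3% (difference: 1.7%)
  H: 6.1% (difference: 1.9%)
  R: 6.0% (difference: 2.0%)
  D: 4.3% (difference: 3.7%)
Step 3: 'V' most likely represents 'A' (frequency 8.2%).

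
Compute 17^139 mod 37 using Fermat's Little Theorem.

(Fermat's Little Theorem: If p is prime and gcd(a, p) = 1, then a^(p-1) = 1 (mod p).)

Step 1: Since 37 is prime, by Fermat's Little Theorem: 17^36 = 1 (mod 37).
Step 2: Reduce exponent: 139 mod 36 = 31.
Step 3: So 17^139 = 17^31 (mod 37).
Step 4: 17^31 mod 37 = 2.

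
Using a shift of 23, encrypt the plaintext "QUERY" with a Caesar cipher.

Step 1: For each letter, shift forward by 23 positions (mod 26).
  Q (position 16) -> position (16+23) mod 26 = 13 -> N
  U (position 20) -> position (20+23) mod 26 = 17 -> R
  E (position 4) -> position (4+23) mod 26 = 1 -> B
  R (position 17) -> position (17+23) mod 26 = 14 -> O
  Y (position 24) -> position (24+23) mod 26 = 21 -> V
Result: NRBOV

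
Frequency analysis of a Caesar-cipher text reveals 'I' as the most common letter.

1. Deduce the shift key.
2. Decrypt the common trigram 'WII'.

Step 1: In English, 'E' is the most frequent letter (12.7%).
Step 2: The most frequent ciphertext letter is 'I' (position 8).
Step 3: Shift = (8 - 4) mod 26 = 4.
Step 4: Decrypt 'WII' by shifting back 4:
  W -> S
  I -> E
  I -> E
Step 5: 'WII' decrypts to 'SEE'.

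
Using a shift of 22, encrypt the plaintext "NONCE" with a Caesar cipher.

Step 1: For each letter, shift forward by 22 positions (mod 26).
  N (position 13) -> position (13+22) mod 26 = 9 -> J
  O (position 14) -> position (14+22) mod 26 = 10 -> K
  N (position 13) -> position (13+22) mod 26 = 9 -> J
  C (position 2) -> position (2+22) mod 26 = 24 -> Y
  E (position 4) -> position (4+22) mod 26 = 0 -> A
Result: JKJYA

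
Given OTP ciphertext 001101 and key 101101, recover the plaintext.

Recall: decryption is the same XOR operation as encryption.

Step 1: XOR ciphertext with key:
  Ciphertext: 001101
  Key:        101101
  XOR:        100000
Step 2: Plaintext = 100000 = 32 in decimal.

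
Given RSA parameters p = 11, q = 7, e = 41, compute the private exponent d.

Step 1: n = 11 * 7 = 77.
Step 2: phi(n) = 10 * 6 = 60.
Step 3: Find d such that 41 * d = 1 (mod 60).
Step 4: d = 41^(-1) mod 60 = 41.
Verification: 41 * 41 = 1681 = 28 * 60 + 1.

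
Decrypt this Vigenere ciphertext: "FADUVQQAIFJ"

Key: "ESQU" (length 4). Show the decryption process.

Step 1: Key 'ESQU' has length 4. Extended key: ESQUESQUESQ
Step 2: Decrypt each position:
  F(5) - E(4) = 1 = B
  A(0) - S(18) = 8 = I
  D(3) - Q(16) = 13 = N
  U(20) - U(20) = 0 = A
  V(21) - E(4) = 17 = R
  Q(16) - S(18) = 24 = Y
  Q(16) - Q(16) = 0 = A
  A(0) - U(20) = 6 = G
  I(8) - E(4) = 4 = E
  F(5) - S(18) = 13 = N
  J(9) - Q(16) = 19 = T
Plaintext: BINARYAGENT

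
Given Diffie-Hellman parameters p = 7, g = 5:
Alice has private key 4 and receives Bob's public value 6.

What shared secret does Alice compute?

Step 1: s = B^a mod p = 6^4 mod 7.
  6^1 mod 7 = 6
  6^2 mod 7 = (6 * 6) mod 7 = 1
  6^3 mod 7 = (1 * 6) mod 7 = 6
  6^4 mod 7 = (6 * 6) mod 7 = 1
Result: shared secret = 1.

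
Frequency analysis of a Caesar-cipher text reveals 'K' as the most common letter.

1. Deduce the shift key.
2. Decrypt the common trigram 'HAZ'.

Step 1: In English, 'E' is the most frequent letter (12.7%).
Step 2: The most frequent ciphertext letter is 'K' (position 10).
Step 3: Shift = (10 - 4) mod 26 = 6.
Step 4: Decrypt 'HAZ' by shifting back 6:
  H -> B
  A -> U
  Z -> T
Step 5: 'HAZ' decrypts to 'BUT'.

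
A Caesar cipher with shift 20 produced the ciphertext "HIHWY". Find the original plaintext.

Step 1: Reverse the shift by subtracting 20 from each letter position.
  H (position 7) -> position (7-20) mod 26 = 13 -> N
  I (position 8) -> position (8-20) mod 26 = 14 -> O
  H (position 7) -> position (7-20) mod 26 = 13 -> N
  W (position 22) -> position (22-20) mod 26 = 2 -> C
  Y (position 24) -> position (24-20) mod 26 = 4 -> E
Decrypted message: NONCE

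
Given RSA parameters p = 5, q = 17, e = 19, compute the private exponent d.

Step 1: n = 5 * 17 = 85.
Step 2: phi(n) = 4 * 16 = 64.
Step 3: Find d such that 19 * d = 1 (mod 64).
Step 4: d = 19^(-1) mod 64 = 27.
Verification: 19 * 27 = 513 = 8 * 64 + 1.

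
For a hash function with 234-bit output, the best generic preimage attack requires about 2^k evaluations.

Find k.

Step 1: The hash has a 234-bit output.
Step 2: Preimage resistance means: given a digest h(x), it should be infeasible to find any input that hashes to it.
With a 234-bit output there are 2^234 possible digests, so a generic brute-force preimage search costs about 2^234 evaluations.
Step 3: Security level = 234 bits.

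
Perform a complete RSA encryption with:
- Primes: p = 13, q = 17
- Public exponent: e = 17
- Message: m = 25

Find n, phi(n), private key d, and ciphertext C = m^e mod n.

Step 1: n = 13 * 17 = 221.
Step 2: phi(n) = (13-1)(17-1) = 12 * 16 = 192.
Step 3: Find d = 17^(-1) mod 192 = 113.
  Verify: 17 * 113 = 1921 = 1 (mod 192).
Step 4: C = 25^17 mod 221 = 25.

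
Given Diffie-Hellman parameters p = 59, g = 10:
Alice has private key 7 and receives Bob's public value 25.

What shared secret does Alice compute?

Step 1: s = B^a mod p = 25^7 mod 59.
  25^1 mod 59 = 25
  25^2 mod 59 = (25 * 25) mod 59 = 35
  25^3 mod 59 = (35 * 25) mod 59 = 49
  25^4 mod 59 = (49 * 25) mod 59 = 45
  25^5 mod 59 = (45 * 25) mod 59 = 4
  25^6 mod 59 = (4 * 25) mod 59 = 41
  25^7 mod 59 = (41 * 25) mod 59 = 22
Result: shared secret = 22.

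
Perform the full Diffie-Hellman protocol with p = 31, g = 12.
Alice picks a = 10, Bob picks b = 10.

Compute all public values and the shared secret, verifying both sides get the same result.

Step 1: A = g^a mod p = 12^10 mod 31 = 25.
Step 2: B = g^b mod p = 12^10 mod 31 = 25.
Step 3: Alice computes s = B^a mod p = 25^10 mod 31 = 25.
Step 4: Bob computes s = A^b mod p = 25^10 mod 31 = 25.
Both sides agree: shared secret = 25.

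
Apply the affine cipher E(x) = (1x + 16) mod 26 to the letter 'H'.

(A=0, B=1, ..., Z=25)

Step 1: Convert 'H' to number: x = 7.
Step 2: E(7) = (1 * 7 + 16) mod 26 = 23 mod 26 = 23.
Step 3: Convert 23 back to letter: X.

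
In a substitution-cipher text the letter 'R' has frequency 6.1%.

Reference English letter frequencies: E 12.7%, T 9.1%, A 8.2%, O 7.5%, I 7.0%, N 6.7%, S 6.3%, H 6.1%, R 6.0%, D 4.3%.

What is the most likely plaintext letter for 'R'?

Step 1: The observed frequency is 6.1%.
Step 2: Compare with English frequencies:
  E: 12.7% (difference: 6.6%)
  T: 9.1% (difference: 3.0%)
  A: 8.2% (difference: 2.1%)
  O: 7.5% (difference: 1.4%)
  I: 7.0% (difference: 0.9%)
  N: 6.7% (difference: 0.6%)
  S: 6.3% (difference: 0.2%)
  H: 6.1% (difference: 0.0%) <-- closest
  R: 6.0% (difference: 0.1%)
  D: 4.3% (difference: 1.8%)
Step 3: 'R' most likely represents 'H' (frequency 6.1%).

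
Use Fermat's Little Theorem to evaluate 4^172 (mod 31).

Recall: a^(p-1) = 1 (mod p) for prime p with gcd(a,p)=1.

Step 1: Since 31 is prime, by Fermat's Little Theorem: 4^30 = 1 (mod 31).
Step 2: Reduce exponent: 172 mod 30 = 22.
Step 3: So 4^172 = 4^22 (mod 31).
Step 4: 4^22 mod 31 = 16.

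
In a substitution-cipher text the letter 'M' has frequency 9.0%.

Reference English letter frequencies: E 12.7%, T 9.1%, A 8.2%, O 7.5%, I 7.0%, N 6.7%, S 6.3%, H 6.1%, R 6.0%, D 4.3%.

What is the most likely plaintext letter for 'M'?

Step 1: The observed frequency is 9.0%.
Step 2: Compare with English frequencies:
  E: 12.7% (difference: 3.7%)
  T: 9.1% (difference: 0.1%) <-- closest
  A: 8.2% (difference: 0.8%)
  O: 7.5% (difference: 1.5%)
  I: 7.0% (difference: 2.0%)
  N: 6.7% (difference: 2.3%)
  S: 6.3% (difference: 2.7%)
  H: 6.1% (difference: 2.9%)
  R: 6.0% (difference: 3.0%)
  D: 4.3% (difference: 4.7%)
Step 3: 'M' most likely represents 'T' (frequency 9.1%).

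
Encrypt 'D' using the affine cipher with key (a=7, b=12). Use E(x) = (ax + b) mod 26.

Step 1: Convert 'D' to number: x = 3.
Step 2: E(3) = (7 * 3 + 12) mod 26 = 33 mod 26 = 7.
Step 3: Convert 7 back to letter: H.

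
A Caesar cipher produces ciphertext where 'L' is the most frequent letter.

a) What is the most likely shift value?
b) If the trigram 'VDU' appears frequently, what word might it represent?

Step 1: In English, 'E' is the most frequent letter (12.7%).
Step 2: The most frequent ciphertext letter is 'L' (position 11).
Step 3: Shift = (11 - 4) mod 26 = 7.
Step 4: Decrypt 'VDU' by shifting back 7:
  V -> O
  D -> W
  U -> N
Step 5: 'VDU' decrypts to 'OWN'.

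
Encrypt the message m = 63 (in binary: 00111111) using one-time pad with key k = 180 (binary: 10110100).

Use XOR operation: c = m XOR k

Step 1: Write out the XOR operation bit by bit:
  Message: 00111111
  Key:     10110100
  XOR:     10001011
Step 2: Convert to decimal: 10001011 = 139.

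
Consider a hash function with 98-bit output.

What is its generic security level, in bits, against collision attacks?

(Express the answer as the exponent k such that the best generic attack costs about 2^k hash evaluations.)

Step 1: The hash has a 98-bit output.
Step 2: Collision resistance means it should be infeasible to find any x != y with h(x) = h(y).
By the birthday bound, a generic collision search succeeds after about sqrt(2^98) = 2^(98/2) = 2^49 evaluations.
Step 3: Security level = 49 bits.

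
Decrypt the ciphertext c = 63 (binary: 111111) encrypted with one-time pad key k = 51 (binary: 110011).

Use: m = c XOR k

Step 1: XOR ciphertext with key:
  Ciphertext: 111111
  Key:        110011
  XOR:        001100
Step 2: Plaintext = 001100 = 12 in decimal.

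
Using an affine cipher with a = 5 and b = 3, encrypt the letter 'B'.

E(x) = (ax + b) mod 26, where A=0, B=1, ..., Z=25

Step 1: Convert 'B' to number: x = 1.
Step 2: E(1) = (5 * 1 + 3) mod 26 = 8 mod 26 = 8.
Step 3: Convert 8 back to letter: I.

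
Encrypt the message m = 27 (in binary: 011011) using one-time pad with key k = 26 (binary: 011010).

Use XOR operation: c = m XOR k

Step 1: Write out the XOR operation bit by bit:
  Message: 011011
  Key:     011010
  XOR:     000001
Step 2: Convert to decimal: 000001 = 1.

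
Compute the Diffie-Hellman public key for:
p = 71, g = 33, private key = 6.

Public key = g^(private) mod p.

Step 1: A = g^a mod p = 33^6 mod 71.
  33^1 mod 71 = 33
  33^2 mod 71 = (33 * 33) mod 71 = 24
  33^3 mod 71 = (24 * 33) mod 71 = 11
  33^4 mod 71 = (11 * 33) mod 71 = 8
  33^5 mod 71 = (8 * 33) mod 71 = 51
  33^6 mod 71 = (51 * 33) mod 71 = 50
Result: A = 50.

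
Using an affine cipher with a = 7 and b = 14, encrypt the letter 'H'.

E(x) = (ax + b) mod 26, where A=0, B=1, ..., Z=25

Step 1: Convert 'H' to number: x = 7.
Step 2: E(7) = (7 * 7 + 14) mod 26 = 63 mod 26 = 11.
Step 3: Convert 11 back to letter: L.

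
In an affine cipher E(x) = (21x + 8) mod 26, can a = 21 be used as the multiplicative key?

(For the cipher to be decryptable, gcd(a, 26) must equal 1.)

Step 1: Compute gcd(21, 26).
Step 2: gcd(21, 26) = 1.
Since gcd = 1, 21 is coprime with 26, so it is a valid key.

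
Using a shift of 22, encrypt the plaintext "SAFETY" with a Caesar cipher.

Step 1: For each letter, shift forward by 22 positions (mod 26).
  S (position 18) -> position (18+22) mod 26 = 14 -> O
  A (position 0) -> position (0+22) mod 26 = 22 -> W
  F (position 5) -> position (5+22) mod 26 = 1 -> B
  E (position 4) -> position (4+22) mod 26 = 0 -> A
  T (position 19) -> position (19+22) mod 26 = 15 -> P
  Y (position 24) -> position (24+22) mod 26 = 20 -> U
Result: OWBAPU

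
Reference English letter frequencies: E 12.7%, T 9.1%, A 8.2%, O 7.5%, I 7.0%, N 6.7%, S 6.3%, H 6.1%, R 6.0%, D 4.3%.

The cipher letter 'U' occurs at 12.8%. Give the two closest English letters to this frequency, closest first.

Step 1: Observed frequency of 'U' is 12.8%.
Step 2: Compute distances to each reference frequency and sort:
  E (12.7%): difference = 0.1% <-- BEST
  T (9.1%): difference = 3.7% <-- RUNNER-UP
  A (8.2%): difference = 4.6%
  O (7.5%): difference = 5.3%
  I (7.0%): difference = 5.8%
Step 3: Most likely is 'E' (12.7%, diff 0.1%); second most likely is 'T' (9.1%, diff 3.7%).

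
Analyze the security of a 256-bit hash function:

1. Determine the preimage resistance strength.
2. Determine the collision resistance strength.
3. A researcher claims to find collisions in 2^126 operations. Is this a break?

Step 1: Preimage resistance requires brute-force of 2^256 operations.
Step 2: Collision resistance (birthday bound) = 2^(256/2) = 2^128.
Step 3: The claimed attack costs 2^126 operations.
Step 4: Since 2^126 < 2^128, the claimed attack beats the generic birthday bound, so collision resistance is broken.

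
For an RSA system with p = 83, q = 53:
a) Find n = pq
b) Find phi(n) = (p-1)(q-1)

Step 1: n = p * q = 83 * 53 = 4399.
Step 2: phi(n) = (p-1)(q-1) = 82 * 52 = 4264.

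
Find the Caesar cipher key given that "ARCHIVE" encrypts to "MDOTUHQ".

Step 1: Compare first letters: A (position 0) -> M (position 12).
Step 2: Shift = (12 - 0) mod 26 = 12.
The shift value is 12.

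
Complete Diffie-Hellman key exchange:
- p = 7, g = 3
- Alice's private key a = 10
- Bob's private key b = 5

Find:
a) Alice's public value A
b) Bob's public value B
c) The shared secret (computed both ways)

Step 1: A = g^a mod p = 3^10 mod 7 = 4.
Step 2: B = g^b mod p = 3^5 mod 7 = 5.
Step 3: Alice computes s = B^a mod p = 5^10 mod 7 = 2.
Step 4: Bob computes s = A^b mod p = 4^5 mod 7 = 2.
Both sides agree: shared secret = 2.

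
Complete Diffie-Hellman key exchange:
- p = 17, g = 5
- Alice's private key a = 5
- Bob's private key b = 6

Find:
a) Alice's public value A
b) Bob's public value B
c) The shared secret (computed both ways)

Step 1: A = g^a mod p = 5^5 mod 17 = 14.
Step 2: B = g^b mod p = 5^6 mod 17 = 2.
Step 3: Alice computes s = B^a mod p = 2^5 mod 17 = 15.
Step 4: Bob computes s = A^b mod p = 14^6 mod 17 = 15.
Both sides agree: shared secret = 15.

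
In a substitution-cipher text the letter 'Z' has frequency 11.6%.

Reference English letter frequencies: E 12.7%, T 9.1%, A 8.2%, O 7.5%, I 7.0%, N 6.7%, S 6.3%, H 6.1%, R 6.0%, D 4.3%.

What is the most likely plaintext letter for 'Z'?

Step 1: The observed frequency is 11.6%.
Step 2: Compare with English frequencies:
  E: 12.7% (difference: 1.1%) <-- closest
  T: 9.1% (difference: 2.5%)
  A: 8.2% (difference: 3.4%)
  O: 7.5% (difference: 4.1%)
  I: 7.0% (difference: 4.6%)
  N: 6.7% (difference: 4.9%)
  S: 6.3% (difference: 5.3%)
  H: 6.1% (difference: 5.5%)
  R: 6.0% (difference: 5.6%)
  D: 4.3% (difference: 7.3%)
Step 3: 'Z' most likely represents 'E' (frequency 12.7%).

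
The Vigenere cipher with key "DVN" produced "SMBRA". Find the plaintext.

Step 1: Extend key: DVNDV
Step 2: Decrypt each letter (c - k) mod 26:
  S(18) - D(3) = (18-3) mod 26 = 15 = P
  M(12) - V(21) = (12-21) mod 26 = 17 = R
  B(1) - N(13) = (1-13) mod 26 = 14 = O
  R(17) - D(3) = (17-3) mod 26 = 14 = O
  A(0) - V(21) = (0-21) mod 26 = 5 = F
Plaintext: PROOF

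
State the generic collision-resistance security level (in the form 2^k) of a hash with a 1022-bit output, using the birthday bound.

Step 1: The birthday paradox gives collision probability ~50% after sqrt(2^n) = 2^(n/2) hashes.
Step 2: For 1022-bit output: 2^(1022/2) = 2^511.
Step 3: Approximately 2^511 hash computations needed.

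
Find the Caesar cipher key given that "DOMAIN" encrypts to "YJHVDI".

Step 1: Compare first letters: D (position 3) -> Y (position 24).
Step 2: Shift = (24 - 3) mod 26 = 21.
The shift value is 21.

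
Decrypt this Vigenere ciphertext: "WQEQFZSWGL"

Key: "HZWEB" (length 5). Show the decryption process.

Step 1: Key 'HZWEB' has length 5. Extended key: HZWEBHZWEB
Step 2: Decrypt each position:
  W(22) - H(7) = 15 = P
  Q(16) - Z(25) = 17 = R
  E(4) - W(22) = 8 = I
  Q(16) - E(4) = 12 = M
  F(5) - B(1) = 4 = E
  Z(25) - H(7) = 18 = S
  S(18) - Z(25) = 19 = T
  W(22) - W(22) = 0 = A
  G(6) - E(4) = 2 = C
  L(11) - B(1) = 10 = K
Plaintext: PRIMESTACK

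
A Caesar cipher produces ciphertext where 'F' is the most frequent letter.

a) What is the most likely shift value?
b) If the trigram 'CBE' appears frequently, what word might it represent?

Step 1: In English, 'E' is the most frequent letter (12.7%).
Step 2: The most frequent ciphertext letter is 'F' (position 5).
Step 3: Shift = (5 - 4) mod 26 = 1.
Step 4: Decrypt 'CBE' by shifting back 1:
  C -> B
  B -> A
  E -> D
Step 5: 'CBE' decrypts to 'BAD'.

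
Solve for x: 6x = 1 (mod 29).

Step 1: We need x such that 6 * x = 1 (mod 29).
Step 2: Using the extended Euclidean algorithm or trial:
  6 * 5 = 30 = 1 * 29 + 1.
Step 3: Since 30 mod 29 = 1, the inverse is x = 5.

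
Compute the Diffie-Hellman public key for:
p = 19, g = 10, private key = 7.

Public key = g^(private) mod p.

Step 1: A = g^a mod p = 10^7 mod 19.
  10^1 mod 19 = 10
  10^2 mod 19 = (10 * 10) mod 19 = 5
  10^3 mod 19 = (5 * 10) mod 19 = 12
  10^4 mod 19 = (12 * 10) mod 19 = 6
  10^5 mod 19 = (6 * 10) mod 19 = 3
  10^6 mod 19 = (3 * 10) mod 19 = 11
  10^7 mod 19 = (11 * 10) mod 19 = 15
Result: A = 15.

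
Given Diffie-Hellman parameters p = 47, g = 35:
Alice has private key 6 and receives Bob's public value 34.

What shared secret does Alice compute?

Step 1: s = B^a mod p = 34^6 mod 47.
  34^1 mod 47 = 34
  34^2 mod 47 = (34 * 34) mod 47 = 28
  34^3 mod 47 = (28 * 34) mod 47 = 12
  34^4 mod 47 = (12 * 34) mod 47 = 32
  34^5 mod 47 = (32 * 34) mod 47 = 7
  34^6 mod 47 = (7 * 34) mod 47 = 3
Result: shared secret = 3.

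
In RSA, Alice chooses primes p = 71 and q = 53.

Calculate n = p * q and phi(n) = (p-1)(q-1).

Step 1: n = p * q = 71 * 53 = 3763.
Step 2: phi(n) = (p-1)(q-1) = 70 * 52 = 3640.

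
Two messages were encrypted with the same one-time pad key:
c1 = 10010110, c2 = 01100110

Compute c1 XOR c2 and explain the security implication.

Step 1: c1 XOR c2 = (m1 XOR k) XOR (m2 XOR k).
Step 2: By XOR associativity/commutativity: = m1 XOR m2 XOR k XOR k = m1 XOR m2.
Step 3: 10010110 XOR 01100110 = 11110000 = 240.
Step 4: The key cancels out! An attacker learns m1 XOR m2 = 240, revealing the relationship between plaintexts.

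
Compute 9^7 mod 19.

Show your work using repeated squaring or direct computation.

Step 1: Compute 9^7 mod 19 step by step, reducing modulo 19 at each step.
  9^1 mod 19 = 9
  9^2 mod 19 = (9 * 9) mod 19 = 5
  9^3 mod 19 = (5 * 9) mod 19 = 7
  9^4 mod 19 = (7 * 9) mod 19 = 6
  9^5 mod 19 = (6 * 9) mod 19 = 16
  9^6 mod 19 = (16 * 9) mod 19 = 11
  9^7 mod 19 = (11 * 9) mod 19 = 4
Step 2: Result = 4.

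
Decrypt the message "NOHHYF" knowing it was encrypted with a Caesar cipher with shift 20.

Step 1: Reverse the shift by subtracting 20 from each letter position.
  N (position 13) -> position (13-20) mod 26 = 19 -> T
  O (position 14) -> position (14-20) mod 26 = 20 -> U
  H (position 7) -> position (7-20) mod 26 = 13 -> N
  H (position 7) -> position (7-20) mod 26 = 13 -> N
  Y (position 24) -> position (24-20) mod 26 = 4 -> E
  F (position 5) -> position (5-20) mod 26 = 11 -> L
Decrypted message: TUNNEL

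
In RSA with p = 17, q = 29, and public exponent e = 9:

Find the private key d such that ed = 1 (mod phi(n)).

Step 1: n = 17 * 29 = 493.
Step 2: phi(n) = 16 * 28 = 448.
Step 3: Find d such that 9 * d = 1 (mod 448).
Step 4: d = 9^(-1) mod 448 = 249.
Verification: 9 * 249 = 2241 = 5 * 448 + 1.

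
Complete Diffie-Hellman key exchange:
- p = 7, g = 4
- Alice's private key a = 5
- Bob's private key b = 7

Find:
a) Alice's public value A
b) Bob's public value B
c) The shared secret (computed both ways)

Step 1: A = g^a mod p = 4^5 mod 7 = 2.
Step 2: B = g^b mod p = 4^7 mod 7 = 4.
Step 3: Alice computes s = B^a mod p = 4^5 mod 7 = 2.
Step 4: Bob computes s = A^b mod p = 2^7 mod 7 = 2.
Both sides agree: shared secret = 2.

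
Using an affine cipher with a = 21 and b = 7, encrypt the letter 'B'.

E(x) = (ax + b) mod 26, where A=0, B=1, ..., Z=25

Step 1: Convert 'B' to number: x = 1.
Step 2: E(1) = (21 * 1 + 7) mod 26 = 28 mod 26 = 2.
Step 3: Convert 2 back to letter: C.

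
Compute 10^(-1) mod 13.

Step 1: We need x such that 10 * x = 1 (mod 13).
Step 2: Using the extended Euclidean algorithm or trial:
  10 * 4 = 40 = 3 * 13 + 1.
Step 3: Since 40 mod 13 = 1, the inverse is x = 4.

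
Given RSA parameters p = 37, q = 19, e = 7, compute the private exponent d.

Step 1: n = 37 * 19 = 703.
Step 2: phi(n) = 36 * 18 = 648.
Step 3: Find d such that 7 * d = 1 (mod 648).
Step 4: d = 7^(-1) mod 648 = 463.
Verification: 7 * 463 = 3241 = 5 * 648 + 1.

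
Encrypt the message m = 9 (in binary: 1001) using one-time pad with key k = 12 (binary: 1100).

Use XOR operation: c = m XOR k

Step 1: Write out the XOR operation bit by bit:
  Message: 1001
  Key:     1100
  XOR:     0101
Step 2: Convert to decimal: 0101 = 5.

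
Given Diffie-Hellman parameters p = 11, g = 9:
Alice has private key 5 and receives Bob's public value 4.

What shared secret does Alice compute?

Step 1: s = B^a mod p = 4^5 mod 11.
  4^1 mod 11 = 4
  4^2 mod 11 = (4 * 4) mod 11 = 5
  4^3 mod 11 = (5 * 4) mod 11 = 9
  4^4 mod 11 = (9 * 4) mod 11 = 3
  4^5 mod 11 = (3 * 4) mod 11 = 1
Result: shared secret = 1.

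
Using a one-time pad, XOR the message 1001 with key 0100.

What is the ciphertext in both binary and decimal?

Step 1: Write out the XOR operation bit by bit:
  Message: 1001
  Key:     0100
  XOR:     1101
Step 2: Convert to decimal: 1101 = 13.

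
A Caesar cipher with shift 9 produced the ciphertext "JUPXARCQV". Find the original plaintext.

Step 1: Reverse the shift by subtracting 9 from each letter position.
  J (position 9) -> position (9-9) mod 26 = 0 -> A
  U (position 20) -> position (20-9) mod 26 = 11 -> L
  P (position 15) -> position (15-9) mod 26 = 6 -> G
  X (position 23) -> position (23-9) mod 26 = 14 -> O
  A (position 0) -> position (0-9) mod 26 = 17 -> R
  R (position 17) -> position (17-9) mod 26 = 8 -> I
  C (position 2) -> position (2-9) mod 26 = 19 -> T
  Q (position 16) -> position (16-9) mod 26 = 7 -> H
  V (position 21) -> position (21-9) mod 26 = 12 -> M
Decrypted message: ALGORITHM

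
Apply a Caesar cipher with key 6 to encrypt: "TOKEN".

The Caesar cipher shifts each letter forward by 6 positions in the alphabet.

Step 1: For each letter, shift forward by 6 positions (mod 26).
  T (position 19) -> position (19+6) mod 26 = 25 -> Z
  O (position 14) -> position (14+6) mod 26 = 20 -> U
  K (position 10) -> position (10+6) mod 26 = 16 -> Q
  E (position 4) -> position (4+6) mod 26 = 10 -> K
  N (position 13) -> position (13+6) mod 26 = 19 -> T
Result: ZUQKT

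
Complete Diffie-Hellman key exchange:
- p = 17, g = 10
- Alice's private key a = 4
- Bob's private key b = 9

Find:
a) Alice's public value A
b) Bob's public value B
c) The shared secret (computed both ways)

Step 1: A = g^a mod p = 10^4 mod 17 = 4.
Step 2: B = g^b mod p = 10^9 mod 17 = 7.
Step 3: Alice computes s = B^a mod p = 7^4 mod 17 = 4.
Step 4: Bob computes s = A^b mod p = 4^9 mod 17 = 4.
Both sides agree: shared secret = 4.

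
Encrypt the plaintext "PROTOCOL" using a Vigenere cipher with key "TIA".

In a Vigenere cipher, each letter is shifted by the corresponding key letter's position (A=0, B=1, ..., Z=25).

Step 1: Repeat key to match plaintext length:
  Plaintext: PROTOCOL
  Key:       TIATIATI
Step 2: Encrypt each letter:
  P(15) + T(19) = (15+19) mod 26 = 8 = I
  R(17) + I(8) = (17+8) mod 26 = 25 = Z
  O(14) + A(0) = (14+0) mod 26 = 14 = O
  T(19) + T(19) = (19+19) mod 26 = 12 = M
  O(14) + I(8) = (14+8) mod 26 = 22 = W
  C(2) + A(0) = (2+0) mod 26 = 2 = C
  O(14) + T(19) = (14+19) mod 26 = 7 = H
  L(11) + I(8) = (11+8) mod 26 = 19 = T
Ciphertext: IZOMWCHT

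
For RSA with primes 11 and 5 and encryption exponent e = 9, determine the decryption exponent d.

Step 1: n = 11 * 5 = 55.
Step 2: phi(n) = 10 * 4 = 40.
Step 3: Find d such that 9 * d = 1 (mod 40).
Step 4: d = 9^(-1) mod 40 = 9.
Verification: 9 * 9 = 81 = 2 * 40 + 1.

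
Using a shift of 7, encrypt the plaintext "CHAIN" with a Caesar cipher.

Step 1: For each letter, shift forward by 7 positions (mod 26).
  C (position 2) -> position (2+7) mod 26 = 9 -> J
  H (position 7) -> position (7+7) mod 26 = 14 -> O
  A (position 0) -> position (0+7) mod 26 = 7 -> H
  I (position 8) -> position (8+7) mod 26 = 15 -> P
  N (position 13) -> position (13+7) mod 26 = 20 -> U
Result: JOHPU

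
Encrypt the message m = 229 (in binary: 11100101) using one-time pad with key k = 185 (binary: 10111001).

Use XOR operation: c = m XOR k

Step 1: Write out the XOR operation bit by bit:
  Message: 11100101
  Key:     10111001
  XOR:     01011100
Step 2: Convert to decimal: 01011100 = 92.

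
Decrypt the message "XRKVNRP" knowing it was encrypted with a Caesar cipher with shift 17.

Step 1: Reverse the shift by subtracting 17 from each letter position.
  X (position 23) -> position (23-17) mod 26 = 6 -> G
  R (position 17) -> position (17-17) mod 26 = 0 -> A
  K (position 10) -> position (10-17) mod 26 = 19 -> T
  V (position 21) -> position (21-17) mod 26 = 4 -> E
  N (position 13) -> position (13-17) mod 26 = 22 -> W
  R (position 17) -> position (17-17) mod 26 = 0 -> A
  P (position 15) -> position (15-17) mod 26 = 24 -> Y
Decrypted message: GATEWAY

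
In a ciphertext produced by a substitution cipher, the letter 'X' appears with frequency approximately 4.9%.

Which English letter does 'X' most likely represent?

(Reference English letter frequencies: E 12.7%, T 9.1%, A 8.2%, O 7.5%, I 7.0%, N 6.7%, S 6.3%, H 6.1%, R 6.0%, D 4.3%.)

Step 1: The observed frequency is 4.9%.
Step 2: Compare with English frequencies:
  E: 12.7% (difference: 7.8%)
  T: 9.1% (difference: 4.2%)
  A: 8.2% (difference: 3.3%)
  O: 7.5% (difference: 2.6%)
  I: 7.0% (difference: 2.1%)
  N: 6.7% (difference: 1.8%)
  S: 6.3% (difference: 1.4%)
  H: 6.1% (difference: 1.2%)
  R: 6.0% (difference: 1.1%)
  D: 4.3% (difference: 0.6%) <-- closest
Step 3: 'X' most likely represents 'D' (frequency 4.3%).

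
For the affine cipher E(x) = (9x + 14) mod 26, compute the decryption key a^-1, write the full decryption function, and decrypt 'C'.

Step 1: Find a^-1, the modular inverse of 9 mod 26.
Step 2: We need 9 * a^-1 = 1 (mod 26).
Step 3: 9 * 3 = 27 = 1 * 26 + 1, so a^-1 = 3.
Step 4: D(y) = 3(y - 14) mod 26.
Step 5: Apply to 'C' (y = 2): D(2) = 3 * (2 - 14) mod 26 = 3 * -12 mod 26 = 16 -> 'Q'.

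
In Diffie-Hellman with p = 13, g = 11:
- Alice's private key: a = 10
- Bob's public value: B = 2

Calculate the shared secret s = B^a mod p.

Step 1: s = B^a mod p = 2^10 mod 13.
  2^1 mod 13 = 2
  2^2 mod 13 = (2 * 2) mod 13 = 4
  2^3 mod 13 = (4 * 2) mod 13 = 8
  2^4 mod 13 = (8 * 2) mod 13 = 3
  2^5 mod 13 = (3 * 2) mod 13 = 6
  2^6 mod 13 = (6 * 2) mod 13 = 12
  2^7 mod 13 = (12 * 2) mod 13 = 11
  2^8 mod 13 = (11 * 2) mod 13 = 9
  2^9 mod 13 = (9 * 2) mod 13 = 5
  2^10 mod 13 = (5 * 2) mod 13 = 10
Result: shared secret = 10.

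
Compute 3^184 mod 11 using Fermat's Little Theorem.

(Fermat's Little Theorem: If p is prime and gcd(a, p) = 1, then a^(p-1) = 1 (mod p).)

Step 1: Since 11 is prime, by Fermat's Little Theorem: 3^10 = 1 (mod 11).
Step 2: Reduce exponent: 184 mod 10 = 4.
Step 3: So 3^184 = 3^4 (mod 11).
Step 4: 3^4 mod 11 = 4.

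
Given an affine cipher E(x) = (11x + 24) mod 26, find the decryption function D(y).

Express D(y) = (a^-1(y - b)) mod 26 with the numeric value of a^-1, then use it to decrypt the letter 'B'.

Step 1: Find a^-1, the modular inverse of 11 mod 26.
Step 2: We need 11 * a^-1 = 1 (mod 26).
Step 3: 11 * 19 = 209 = 8 * 26 + 1, so a^-1 = 19.
Step 4: D(y) = 19(y - 24) mod 26.
Step 5: Apply to 'B' (y = 1): D(1) = 19 * (1 - 24) mod 26 = 19 * -23 mod 26 = 5 -> 'F'.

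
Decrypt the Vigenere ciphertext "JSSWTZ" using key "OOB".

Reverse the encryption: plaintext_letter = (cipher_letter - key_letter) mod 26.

Step 1: Extend key: OOBOOB
Step 2: Decrypt each letter (c - k) mod 26:
  J(9) - O(14) = (9-14) mod 26 = 21 = V
  S(18) - O(14) = (18-14) mod 26 = 4 = E
  S(18) - B(1) = (18-1) mod 26 = 17 = R
  W(22) - O(14) = (22-14) mod 26 = 8 = I
  T(19) - O(14) = (19-14) mod 26 = 5 = F
  Z(25) - B(1) = (25-1) mod 26 = 24 = Y
Plaintext: VERIFY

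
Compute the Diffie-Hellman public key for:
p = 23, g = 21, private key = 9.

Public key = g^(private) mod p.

Step 1: A = g^a mod p = 21^9 mod 23.
  21^1 mod 23 = 21
  21^2 mod 23 = (21 * 21) mod 23 = 4
  21^3 mod 23 = (4 * 21) mod 23 = 15
  21^4 mod 23 = (15 * 21) mod 23 = 16
  21^5 mod 23 = (16 * 21) mod 23 = 14
  21^6 mod 23 = (14 * 21) mod 23 = 18
  21^7 mod 23 = (18 * 21) mod 23 = 10
  21^8 mod 23 = (10 * 21) mod 23 = 3
  21^9 mod 23 = (3 * 21) mod 23 = 17
Result: A = 17.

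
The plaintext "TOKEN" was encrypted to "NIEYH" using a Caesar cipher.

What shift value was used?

Step 1: Compare first letters: T (position 19) -> N (position 13).
Step 2: Shift = (13 - 19) mod 26 = 20.
The shift value is 20.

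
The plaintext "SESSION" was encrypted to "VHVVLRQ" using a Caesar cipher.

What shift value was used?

Step 1: Compare first letters: S (position 18) -> V (position 21).
Step 2: Shift = (21 - 18) mod 26 = 3.
The shift value is 3.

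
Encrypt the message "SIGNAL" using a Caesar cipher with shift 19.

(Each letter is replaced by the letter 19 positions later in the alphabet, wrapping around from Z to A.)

Step 1: For each letter, shift forward by 19 positions (mod 26).
  S (position 18) -> position (18+19) mod 26 = 11 -> L
  I (position 8) -> position (8+19) mod 26 = 1 -> B
  G (position 6) -> position (6+19) mod 26 = 25 -> Z
  N (position 13) -> position (13+19) mod 26 = 6 -> G
  A (position 0) -> position (0+19) mod 26 = 19 -> T
  L (position 11) -> position (11+19) mod 26 = 4 -> E
Result: LBZGTE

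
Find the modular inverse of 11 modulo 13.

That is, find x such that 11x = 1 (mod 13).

Step 1: We need x such that 11 * x = 1 (mod 13).
Step 2: Using the extended Euclidean algorithm or trial:
  11 * 6 = 66 = 5 * 13 + 1.
Step 3: Since 66 mod 13 = 1, the inverse is x = 6.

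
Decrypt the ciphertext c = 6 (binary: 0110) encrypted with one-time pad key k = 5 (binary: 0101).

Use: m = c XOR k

Step 1: XOR ciphertext with key:
  Ciphertext: 0110
  Key:        0101
  XOR:        0011
Step 2: Plaintext = 0011 = 3 in decimal.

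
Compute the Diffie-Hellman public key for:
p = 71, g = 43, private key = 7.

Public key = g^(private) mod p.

Step 1: A = g^a mod p = 43^7 mod 71.
  43^1 mod 71 = 43
  43^2 mod 71 = (43 * 43) mod 71 = 3
  43^3 mod 71 = (3 * 43) mod 71 = 58
  43^4 mod 71 = (58 * 43) mod 71 = 9
  43^5 mod 71 = (9 * 43) mod 71 = 32
  43^6 mod 71 = (32 * 43) mod 71 = 27
  43^7 mod 71 = (27 * 43) mod 71 = 25
Result: A = 25.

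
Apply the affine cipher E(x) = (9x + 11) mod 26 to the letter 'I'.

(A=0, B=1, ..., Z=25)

Step 1: Convert 'I' to number: x = 8.
Step 2: E(8) = (9 * 8 + 11) mod 26 = 83 mod 26 = 5.
Step 3: Convert 5 back to letter: F.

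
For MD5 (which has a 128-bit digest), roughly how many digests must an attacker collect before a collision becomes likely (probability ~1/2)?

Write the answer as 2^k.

Step 1: The birthday paradox gives collision probability ~50% after sqrt(2^n) = 2^(n/2) hashes.
Step 2: For 128-bit output: 2^(128/2) = 2^64.
Step 3: Approximately 2^64 hash computations needed.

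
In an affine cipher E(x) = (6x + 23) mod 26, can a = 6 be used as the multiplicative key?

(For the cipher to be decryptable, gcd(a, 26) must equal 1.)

Step 1: Compute gcd(6, 26).
Step 2: gcd(6, 26) = 2.
Since gcd = 2 != 1, 6 shares a common factor with 26, so it cannot be used.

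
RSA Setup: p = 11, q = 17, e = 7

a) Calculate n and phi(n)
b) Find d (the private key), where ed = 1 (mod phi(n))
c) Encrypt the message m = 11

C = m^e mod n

Step 1: n = 11 * 17 = 187.
Step 2: phi(n) = (11-1)(17-1) = 10 * 16 = 160.
Step 3: Find d = 7^(-1) mod 160 = 23.
  Verify: 7 * 23 = 161 = 1 (mod 160).
Step 4: C = 11^7 mod 187 = 88.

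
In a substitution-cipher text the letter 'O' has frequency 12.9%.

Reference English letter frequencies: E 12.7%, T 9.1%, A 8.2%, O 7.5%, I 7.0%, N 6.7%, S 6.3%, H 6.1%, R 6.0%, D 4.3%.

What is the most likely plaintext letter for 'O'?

Step 1: The observed frequency is 12.9%.
Step 2: Compare with English frequencies:
  E: 12.7% (difference: 0.2%) <-- closest
  T: 9.1% (difference: 3.8%)
  A: 8.2% (difference: 4.7%)
  O: 7.5% (difference: 5.4%)
  I: 7.0% (difference: 5.9%)
  N: 6.7% (difference: 6.2%)
  S: 6.3% (difference: 6.6%)
  H: 6.1% (difference: 6.8%)
  R: 6.0% (difference: 6.9%)
  D: 4.3% (difference: 8.6%)
Step 3: 'O' most likely represents 'E' (frequency 12.7%).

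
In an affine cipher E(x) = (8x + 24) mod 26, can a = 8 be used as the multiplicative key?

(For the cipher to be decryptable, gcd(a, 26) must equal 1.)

Step 1: Compute gcd(8, 26).
Step 2: gcd(8, 26) = 2.
Since gcd = 2 != 1, 8 shares a common factor with 26, so it cannot be used.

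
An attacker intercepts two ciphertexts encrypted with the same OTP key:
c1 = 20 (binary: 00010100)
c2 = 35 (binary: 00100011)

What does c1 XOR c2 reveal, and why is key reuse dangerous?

Step 1: c1 XOR c2 = (m1 XOR k) XOR (m2 XOR k).
Step 2: By XOR associativity/commutativity: = m1 XOR m2 XOR k XOR k = m1 XOR m2.
Step 3: 00010100 XOR 00100011 = 00110111 = 55.
Step 4: The key cancels out! An attacker learns m1 XOR m2 = 55, revealing the relationship between plaintexts.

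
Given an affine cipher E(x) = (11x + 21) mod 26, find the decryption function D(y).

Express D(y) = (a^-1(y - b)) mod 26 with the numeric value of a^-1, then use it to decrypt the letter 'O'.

Step 1: Find a^-1, the modular inverse of 11 mod 26.
Step 2: We need 11 * a^-1 = 1 (mod 26).
Step 3: 11 * 19 = 209 = 8 * 26 + 1, so a^-1 = 19.
Step 4: D(y) = 19(y - 21) mod 26.
Step 5: Apply to 'O' (y = 14): D(14) = 19 * (14 - 21) mod 26 = 19 * -7 mod 26 = 23 -> 'X'.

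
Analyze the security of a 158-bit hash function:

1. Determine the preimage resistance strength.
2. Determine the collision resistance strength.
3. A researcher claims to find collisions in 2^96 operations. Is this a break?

Step 1: Preimage resistance requires brute-force of 2^158 operations.
Step 2: Collision resistance (birthday bound) = 2^(158/2) = 2^79.
Step 3: The claimed attack costs 2^96 operations.
Step 4: Since 2^96 >= 2^79, the claimed attack is no faster than the generic birthday attack, so this does not break collision resistance.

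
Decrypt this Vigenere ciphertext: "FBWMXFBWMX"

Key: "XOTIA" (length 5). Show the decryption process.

Step 1: Key 'XOTIA' has length 5. Extended key: XOTIAXOTIA
Step 2: Decrypt each position:
  F(5) - X(23) = 8 = I
  B(1) - O(14) = 13 = N
  W(22) - T(19) = 3 = D
  M(12) - I(8) = 4 = E
  X(23) - A(0) = 23 = X
  F(5) - X(23) = 8 = I
  B(1) - O(14) = 13 = N
  W(22) - T(19) = 3 = D
  M(12) - I(8) = 4 = E
  X(23) - A(0) = 23 = X
Plaintext: INDEXINDEX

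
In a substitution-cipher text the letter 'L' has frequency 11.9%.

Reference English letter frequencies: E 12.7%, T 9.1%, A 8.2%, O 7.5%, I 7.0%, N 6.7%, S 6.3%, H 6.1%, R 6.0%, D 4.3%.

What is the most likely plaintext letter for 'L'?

Step 1: The observed frequency is 11.9%.
Step 2: Compare with English frequencies:
  E: 12.7% (difference: 0.8%) <-- closest
  T: 9.1% (difference: 2.8%)
  A: 8.2% (difference: 3.7%)
  O: 7.5% (difference: 4.4%)
  I: 7.0% (difference: 4.9%)
  N: 6.7% (difference: 5.2%)
  S: 6.3% (difference: 5.6%)
  H: 6.1% (difference: 5.8%)
  R: 6.0% (difference: 5.9%)
  D: 4.3% (difference: 7.6%)
Step 3: 'L' most likely represents 'E' (frequency 12.7%).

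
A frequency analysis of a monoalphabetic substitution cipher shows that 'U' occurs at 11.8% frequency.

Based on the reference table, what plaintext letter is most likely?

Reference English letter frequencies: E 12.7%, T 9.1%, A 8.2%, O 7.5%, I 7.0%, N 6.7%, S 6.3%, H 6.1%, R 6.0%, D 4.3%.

Step 1: The observed frequency is 11.8%.
Step 2: Compare with English frequencies:
  E: 12.7% (difference: 0.9%) <-- closest
  T: 9.1% (difference: 2.7%)
  A: 8.2% (difference: 3.6%)
  O: 7.5% (difference: 4.3%)
  I: 7.0% (difference: 4.8%)
  N: 6.7% (difference: 5.1%)
  S: 6.3% (difference: 5.5%)
  H: 6.1% (difference: 5.7%)
  R: 6.0% (difference: 5.8%)
  D: 4.3% (difference: 7.5%)
Step 3: 'U' most likely represents 'E' (frequency 12.7%).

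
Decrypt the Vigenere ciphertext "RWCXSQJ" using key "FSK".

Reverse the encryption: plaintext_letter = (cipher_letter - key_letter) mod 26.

Step 1: Extend key: FSKFSKF
Step 2: Decrypt each letter (c - k) mod 26:
  R(17) - F(5) = (17-5) mod 26 = 12 = M
  W(22) - S(18) = (22-18) mod 26 = 4 = E
  C(2) - K(10) = (2-10) mod 26 = 18 = S
  X(23) - F(5) = (23-5) mod 26 = 18 = S
  S(18) - S(18) = (18-18) mod 26 = 0 = A
  Q(16) - K(10) = (16-10) mod 26 = 6 = G
  J(9) - F(5) = (9-5) mod 26 = 4 = E
Plaintext: MESSAGE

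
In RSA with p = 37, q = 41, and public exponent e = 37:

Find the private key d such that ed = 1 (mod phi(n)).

Step 1: n = 37 * 41 = 1517.
Step 2: phi(n) = 36 * 40 = 1440.
Step 3: Find d such that 37 * d = 1 (mod 1440).
Step 4: d = 37^(-1) mod 1440 = 973.
Verification: 37 * 973 = 36001 = 25 * 1440 + 1.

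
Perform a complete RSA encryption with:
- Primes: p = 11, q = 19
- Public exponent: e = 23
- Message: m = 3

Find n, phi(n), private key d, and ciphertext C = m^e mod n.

Step 1: n = 11 * 19 = 209.
Step 2: phi(n) = (11-1)(19-1) = 10 * 18 = 180.
Step 3: Find d = 23^(-1) mod 180 = 47.
  Verify: 23 * 47 = 1081 = 1 (mod 180).
Step 4: C = 3^23 mod 209 = 148.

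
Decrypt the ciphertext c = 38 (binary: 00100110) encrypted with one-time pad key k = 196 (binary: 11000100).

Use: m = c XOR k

Step 1: XOR ciphertext with key:
  Ciphertext: 00100110
  Key:        11000100
  XOR:        11100010
Step 2: Plaintext = 11100010 = 226 in decimal.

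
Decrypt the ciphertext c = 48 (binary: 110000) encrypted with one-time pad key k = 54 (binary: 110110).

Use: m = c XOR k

Step 1: XOR ciphertext with key:
  Ciphertext: 110000
  Key:        110110
  XOR:        000110
Step 2: Plaintext = 000110 = 6 in decimal.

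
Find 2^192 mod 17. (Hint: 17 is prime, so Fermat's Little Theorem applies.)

Step 1: Since 17 is prime, by Fermat's Little Theorem: 2^16 = 1 (mod 17).
Step 2: Reduce exponent: 192 mod 16 = 0.
Step 3: So 2^192 = 2^0 (mod 17).
Step 4: 2^0 mod 17 = 1.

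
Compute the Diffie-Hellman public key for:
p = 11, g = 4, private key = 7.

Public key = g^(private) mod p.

Step 1: A = g^a mod p = 4^7 mod 11.
  4^1 mod 11 = 4
  4^2 mod 11 = (4 * 4) mod 11 = 5
  4^3 mod 11 = (5 * 4) mod 11 = 9
  4^4 mod 11 = (9 * 4) mod 11 = 3
  4^5 mod 11 = (3 * 4) mod 11 = 1
  4^6 mod 11 = (1 * 4) mod 11 = 4
  4^7 mod 11 = (4 * 4) mod 11 = 5
Result: A = 5.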